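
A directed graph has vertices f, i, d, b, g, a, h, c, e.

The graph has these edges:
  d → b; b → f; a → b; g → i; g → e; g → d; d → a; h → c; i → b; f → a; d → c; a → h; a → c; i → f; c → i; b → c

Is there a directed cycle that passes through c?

Yes

c is on a cycle iff c can reach itself via ≥1 edge.
c → i → b → c — yes.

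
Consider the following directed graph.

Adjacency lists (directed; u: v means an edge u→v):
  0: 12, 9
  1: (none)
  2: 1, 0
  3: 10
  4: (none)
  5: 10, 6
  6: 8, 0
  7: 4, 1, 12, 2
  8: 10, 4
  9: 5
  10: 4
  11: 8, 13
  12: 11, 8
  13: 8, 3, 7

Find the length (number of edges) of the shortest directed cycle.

For each vertex v, BFS finds the shortest path from v back to v.
The shortest such closed walk is 0 → 9 → 5 → 6 → 0, length 4.

4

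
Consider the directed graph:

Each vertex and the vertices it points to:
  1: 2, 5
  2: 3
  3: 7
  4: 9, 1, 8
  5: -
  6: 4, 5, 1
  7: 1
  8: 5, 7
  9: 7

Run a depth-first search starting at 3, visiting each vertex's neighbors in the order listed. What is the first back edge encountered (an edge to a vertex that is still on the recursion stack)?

DFS from 3 (visiting each vertex's neighbors in the order listed); mark gray on enter, black on exit:
3 gray
  7 gray
    1 gray
      2 gray
        2→3: 3 is gray → back edge
First back edge: 2 → 3.

2->3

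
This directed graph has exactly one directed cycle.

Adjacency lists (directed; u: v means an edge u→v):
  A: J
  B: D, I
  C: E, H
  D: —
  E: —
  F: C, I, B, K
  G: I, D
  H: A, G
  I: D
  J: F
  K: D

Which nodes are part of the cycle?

A, C, F, H, J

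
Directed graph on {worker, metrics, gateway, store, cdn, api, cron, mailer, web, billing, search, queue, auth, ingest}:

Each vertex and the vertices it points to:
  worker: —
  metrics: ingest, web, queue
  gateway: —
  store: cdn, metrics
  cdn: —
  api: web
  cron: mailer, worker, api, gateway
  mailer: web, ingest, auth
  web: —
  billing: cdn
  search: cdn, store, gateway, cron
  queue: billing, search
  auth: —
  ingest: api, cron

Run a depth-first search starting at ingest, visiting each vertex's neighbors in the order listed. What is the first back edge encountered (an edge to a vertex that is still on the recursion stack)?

DFS from ingest (visiting each vertex's neighbors in the order listed); mark gray on enter, black on exit:
ingest gray
  api gray
    web gray
    web black
  api black
  cron gray
    mailer gray
      mailer→web: web black — skip
      mailer→ingest: ingest is gray → back edge
First back edge: mailer → ingest.

mailer->ingest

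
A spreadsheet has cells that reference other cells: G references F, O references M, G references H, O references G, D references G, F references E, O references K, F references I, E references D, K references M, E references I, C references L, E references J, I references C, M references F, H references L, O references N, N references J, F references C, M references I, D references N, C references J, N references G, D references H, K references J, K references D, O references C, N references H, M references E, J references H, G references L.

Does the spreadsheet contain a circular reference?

Yes

DFS with white/gray/black marking, starting from I:
I gray
  C gray
    J gray
      H gray
        L gray
        L black
      H black
    J black
    C→L: L black — skip
  C black
I black
D gray
  G gray
    G→L: L black — skip
    F gray
      F→I: I black — skip
      E gray
        E→I: I black — skip
        E→D: D is gray → back edge
Back edge found, so a cycle exists: D → G → F → E → D.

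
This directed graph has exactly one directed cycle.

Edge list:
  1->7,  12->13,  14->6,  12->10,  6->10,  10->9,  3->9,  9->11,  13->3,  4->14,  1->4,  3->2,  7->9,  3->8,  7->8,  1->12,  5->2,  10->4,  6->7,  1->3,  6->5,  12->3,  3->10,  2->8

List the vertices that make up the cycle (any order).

4, 6, 10, 14

DFS with gray/black marking from 4:
4 gray
  14 gray
    6 gray
      5 gray
        2 gray
          8 gray
          8 black
        2 black
      5 black
      7 gray
        7→8: 8 black — skip
        9 gray
          11 gray
          11 black
        9 black
      7 black
      10 gray
        10→9: 9 black — skip
        10→4: 4 is gray → back edge
Back edge closes the cycle 4 → 14 → 6 → 10 → 4; its vertices are {4, 6, 10, 14}.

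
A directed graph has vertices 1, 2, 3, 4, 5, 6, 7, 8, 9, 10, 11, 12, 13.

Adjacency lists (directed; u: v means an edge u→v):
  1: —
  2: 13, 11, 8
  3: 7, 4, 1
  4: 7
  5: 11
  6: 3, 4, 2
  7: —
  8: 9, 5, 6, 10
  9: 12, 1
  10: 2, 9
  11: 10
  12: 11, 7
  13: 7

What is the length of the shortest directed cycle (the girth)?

3

For each vertex v, BFS finds the shortest path from v back to v.
The shortest such closed walk is 8 → 10 → 2 → 8, length 3.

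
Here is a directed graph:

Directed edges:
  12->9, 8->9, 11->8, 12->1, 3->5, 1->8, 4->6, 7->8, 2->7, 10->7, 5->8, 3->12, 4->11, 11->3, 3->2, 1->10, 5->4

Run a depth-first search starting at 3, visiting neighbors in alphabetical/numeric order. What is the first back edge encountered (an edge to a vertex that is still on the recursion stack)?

DFS from 3 (visiting neighbors in alphabetical/numeric order); mark gray on enter, black on exit:
3 gray
  2 gray
    7 gray
      8 gray
        9 gray
        9 black
      8 black
    7 black
  2 black
  5 gray
    4 gray
      6 gray
      6 black
      11 gray
        11→3: 3 is gray → back edge
First back edge: 11 → 3.

11->3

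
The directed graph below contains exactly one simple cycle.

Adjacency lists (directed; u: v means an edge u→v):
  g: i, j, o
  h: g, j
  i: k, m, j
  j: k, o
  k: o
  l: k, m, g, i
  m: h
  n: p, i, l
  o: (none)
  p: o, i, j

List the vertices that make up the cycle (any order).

g, h, i, m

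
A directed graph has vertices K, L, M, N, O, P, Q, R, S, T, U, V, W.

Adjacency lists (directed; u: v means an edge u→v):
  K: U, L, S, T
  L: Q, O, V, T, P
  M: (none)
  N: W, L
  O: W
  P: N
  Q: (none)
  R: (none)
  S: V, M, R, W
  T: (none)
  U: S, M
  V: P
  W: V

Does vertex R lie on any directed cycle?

R lies on a cycle iff there is a path from R back to itself.
Exploring from R, it never reaches itself; equivalently, its strongly connected component is a singleton.

No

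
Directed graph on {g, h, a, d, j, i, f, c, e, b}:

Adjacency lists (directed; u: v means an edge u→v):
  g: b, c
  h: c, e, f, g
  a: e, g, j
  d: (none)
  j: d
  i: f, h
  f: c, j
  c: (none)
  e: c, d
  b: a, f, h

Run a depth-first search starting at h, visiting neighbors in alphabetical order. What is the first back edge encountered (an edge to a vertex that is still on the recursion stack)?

DFS from h (visiting neighbors in alphabetical order); mark gray on enter, black on exit:
h gray
  c gray
  c black
  e gray
    e→c: c black — skip
    d gray
    d black
  e black
  f gray
    f→c: c black — skip
    j gray
      j→d: d black — skip
    j black
  f black
  g gray
    b gray
      a gray
        a→e: e black — skip
        a→g: g is gray → back edge
First back edge: a → g.

a→g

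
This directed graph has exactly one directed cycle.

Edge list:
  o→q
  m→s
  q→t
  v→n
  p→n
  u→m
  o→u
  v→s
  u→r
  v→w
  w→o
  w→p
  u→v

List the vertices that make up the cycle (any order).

DFS with gray/black marking from w:
w gray
  p gray
    n gray
    n black
  p black
  o gray
    u gray
      v gray
        s gray
        s black
        v→w: w is gray → back edge
Back edge closes the cycle w → o → u → v → w; its vertices are {o, u, v, w}.

o, u, v, w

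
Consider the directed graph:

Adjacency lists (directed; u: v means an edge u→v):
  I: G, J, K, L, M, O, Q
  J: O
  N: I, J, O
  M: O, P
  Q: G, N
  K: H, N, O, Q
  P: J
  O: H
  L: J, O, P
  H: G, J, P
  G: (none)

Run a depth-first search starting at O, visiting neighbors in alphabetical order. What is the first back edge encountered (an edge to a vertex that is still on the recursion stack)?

J->O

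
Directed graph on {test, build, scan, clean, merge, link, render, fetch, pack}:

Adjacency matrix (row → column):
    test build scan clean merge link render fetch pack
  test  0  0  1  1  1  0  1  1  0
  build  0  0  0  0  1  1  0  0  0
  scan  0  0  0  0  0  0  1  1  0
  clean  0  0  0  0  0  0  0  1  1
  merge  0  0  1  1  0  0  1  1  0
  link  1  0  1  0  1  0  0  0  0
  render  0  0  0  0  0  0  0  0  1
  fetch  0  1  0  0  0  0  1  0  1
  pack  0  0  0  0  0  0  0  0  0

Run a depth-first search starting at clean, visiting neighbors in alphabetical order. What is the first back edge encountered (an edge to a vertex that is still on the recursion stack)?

DFS from clean (visiting neighbors in alphabetical order); mark gray on enter, black on exit:
clean gray
  fetch gray
    build gray
      link gray
        merge gray
          merge→clean: clean is gray → back edge
First back edge: merge → clean.

merge→clean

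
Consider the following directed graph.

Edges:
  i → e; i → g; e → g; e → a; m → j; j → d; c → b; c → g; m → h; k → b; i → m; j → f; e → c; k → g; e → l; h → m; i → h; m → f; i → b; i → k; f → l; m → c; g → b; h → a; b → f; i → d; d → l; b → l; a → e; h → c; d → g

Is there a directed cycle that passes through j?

j lies on a cycle iff there is a path from j back to itself.
Exploring from j, it never reaches itself; equivalently, its strongly connected component is a singleton.

No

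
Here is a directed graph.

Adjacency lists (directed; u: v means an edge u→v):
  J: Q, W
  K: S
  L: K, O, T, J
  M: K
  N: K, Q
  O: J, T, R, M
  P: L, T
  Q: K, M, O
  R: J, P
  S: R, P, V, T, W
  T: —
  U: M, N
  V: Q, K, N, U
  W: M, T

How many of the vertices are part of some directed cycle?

A vertex is on a directed cycle iff it belongs to a strongly connected component of size ≥ 2 (or has a self-loop).
The vertices on cycles are {J, K, L, M, N, O, P, Q, R, S, U, V, W} — 13 in total.

13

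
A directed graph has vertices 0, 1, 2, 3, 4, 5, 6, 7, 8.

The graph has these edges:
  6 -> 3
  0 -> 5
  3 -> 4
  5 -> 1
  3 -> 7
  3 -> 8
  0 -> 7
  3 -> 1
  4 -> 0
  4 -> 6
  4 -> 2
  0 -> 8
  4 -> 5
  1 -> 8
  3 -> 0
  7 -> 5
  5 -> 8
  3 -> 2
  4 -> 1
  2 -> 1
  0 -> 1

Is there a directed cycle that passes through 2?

No

2 lies on a cycle iff there is a path from 2 back to itself.
Exploring from 2, it never reaches itself; equivalently, its strongly connected component is a singleton.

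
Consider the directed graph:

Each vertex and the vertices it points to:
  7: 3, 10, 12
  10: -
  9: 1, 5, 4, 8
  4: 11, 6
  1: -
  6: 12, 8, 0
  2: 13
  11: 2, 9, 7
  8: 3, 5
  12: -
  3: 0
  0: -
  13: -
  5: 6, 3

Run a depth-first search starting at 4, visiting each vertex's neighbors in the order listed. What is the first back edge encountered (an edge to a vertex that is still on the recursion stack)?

DFS from 4 (visiting each vertex's neighbors in the order listed); mark gray on enter, black on exit:
4 gray
  11 gray
    2 gray
      13 gray
      13 black
    2 black
    9 gray
      1 gray
      1 black
      5 gray
        6 gray
          12 gray
          12 black
          8 gray
            3 gray
              0 gray
              0 black
            3 black
            8→5: 5 is gray → back edge
First back edge: 8 → 5.

8→5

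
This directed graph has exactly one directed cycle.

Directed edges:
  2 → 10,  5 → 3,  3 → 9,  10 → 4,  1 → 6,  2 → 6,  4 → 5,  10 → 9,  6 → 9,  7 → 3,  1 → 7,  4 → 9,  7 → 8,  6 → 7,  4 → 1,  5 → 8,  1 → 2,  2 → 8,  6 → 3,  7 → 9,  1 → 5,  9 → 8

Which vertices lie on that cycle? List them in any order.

1, 2, 4, 10

DFS with gray/black marking from 1:
1 gray
  7 gray
    9 gray
      8 gray
      8 black
    9 black
    3 gray
      3→9: 9 black — skip
    3 black
    7→8: 8 black — skip
  7 black
  5 gray
    5→8: 8 black — skip
    5→3: 3 black — skip
  5 black
  6 gray
    6→9: 9 black — skip
    6→7: 7 black — skip
    6→3: 3 black — skip
  6 black
  2 gray
    10 gray
      4 gray
        4→1: 1 is gray → back edge
Back edge closes the cycle 1 → 2 → 10 → 4 → 1; its vertices are {1, 2, 4, 10}.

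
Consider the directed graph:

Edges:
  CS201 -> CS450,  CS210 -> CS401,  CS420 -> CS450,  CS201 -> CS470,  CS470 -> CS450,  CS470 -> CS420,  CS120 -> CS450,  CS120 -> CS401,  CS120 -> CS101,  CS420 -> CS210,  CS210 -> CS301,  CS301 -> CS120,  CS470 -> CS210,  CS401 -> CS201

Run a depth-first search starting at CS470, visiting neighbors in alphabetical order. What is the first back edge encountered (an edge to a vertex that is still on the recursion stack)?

DFS from CS470 (visiting neighbors in alphabetical order); mark gray on enter, black on exit:
CS470 gray
  CS210 gray
    CS301 gray
      CS120 gray
        CS101 gray
        CS101 black
        CS401 gray
          CS201 gray
            CS450 gray
            CS450 black
            CS201→CS470: CS470 is gray → back edge
First back edge: CS201 → CS470.

CS201->CS470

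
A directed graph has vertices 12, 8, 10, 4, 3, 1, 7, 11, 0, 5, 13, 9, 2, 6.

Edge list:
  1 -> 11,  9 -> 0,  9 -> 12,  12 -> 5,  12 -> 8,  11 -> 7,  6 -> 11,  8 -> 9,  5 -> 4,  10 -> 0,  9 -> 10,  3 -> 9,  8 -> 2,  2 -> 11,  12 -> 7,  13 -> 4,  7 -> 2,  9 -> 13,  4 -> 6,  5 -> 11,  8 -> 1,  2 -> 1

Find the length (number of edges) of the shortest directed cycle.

3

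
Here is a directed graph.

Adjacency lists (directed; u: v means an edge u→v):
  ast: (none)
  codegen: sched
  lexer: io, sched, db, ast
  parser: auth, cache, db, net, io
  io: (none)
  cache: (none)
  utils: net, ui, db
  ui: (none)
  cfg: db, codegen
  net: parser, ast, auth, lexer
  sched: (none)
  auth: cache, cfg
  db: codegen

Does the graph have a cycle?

DFS with white/gray/black marking, starting from io:
io gray
io black
ast gray
ast black
codegen gray
  sched gray
  sched black
codegen black
lexer gray
  lexer→io: io black — skip
  lexer→sched: sched black — skip
  db gray
    db→codegen: codegen black — skip
  db black
  lexer→ast: ast black — skip
lexer black
parser gray
  auth gray
    cache gray
    cache black
    cfg gray
      cfg→db: db black — skip
      cfg→codegen: codegen black — skip
    cfg black
  auth black
  parser→cache: cache black — skip
  parser→db: db black — skip
  net gray
    net→parser: parser is gray → back edge
Back edge found, so a cycle exists: parser → net → parser.

Yes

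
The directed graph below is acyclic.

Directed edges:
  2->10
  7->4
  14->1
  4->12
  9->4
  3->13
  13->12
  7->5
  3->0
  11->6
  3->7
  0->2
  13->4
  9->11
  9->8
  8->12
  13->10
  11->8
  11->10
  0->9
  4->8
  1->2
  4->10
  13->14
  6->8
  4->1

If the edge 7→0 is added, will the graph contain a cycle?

Adding 7→0 creates a cycle iff 0 can already reach 7.
Explore from 0: no path reaches 7. The graph stays acyclic.

No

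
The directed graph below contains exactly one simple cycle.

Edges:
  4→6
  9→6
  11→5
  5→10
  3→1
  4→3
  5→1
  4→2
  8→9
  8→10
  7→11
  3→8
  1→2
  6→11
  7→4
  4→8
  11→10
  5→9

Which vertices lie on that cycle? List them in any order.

5, 6, 9, 11

DFS with gray/black marking from 11:
11 gray
  10 gray
  10 black
  5 gray
    5→10: 10 black — skip
    1 gray
      2 gray
      2 black
    1 black
    9 gray
      6 gray
        6→11: 11 is gray → back edge
Back edge closes the cycle 11 → 5 → 9 → 6 → 11; its vertices are {5, 6, 9, 11}.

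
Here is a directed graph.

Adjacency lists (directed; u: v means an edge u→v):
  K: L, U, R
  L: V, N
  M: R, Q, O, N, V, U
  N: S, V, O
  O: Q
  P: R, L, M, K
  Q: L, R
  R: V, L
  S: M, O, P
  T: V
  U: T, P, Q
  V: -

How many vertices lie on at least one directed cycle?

10

A vertex is on a directed cycle iff it belongs to a strongly connected component of size ≥ 2 (or has a self-loop).
The vertices on cycles are {K, L, M, N, O, P, Q, R, S, U} — 10 in total.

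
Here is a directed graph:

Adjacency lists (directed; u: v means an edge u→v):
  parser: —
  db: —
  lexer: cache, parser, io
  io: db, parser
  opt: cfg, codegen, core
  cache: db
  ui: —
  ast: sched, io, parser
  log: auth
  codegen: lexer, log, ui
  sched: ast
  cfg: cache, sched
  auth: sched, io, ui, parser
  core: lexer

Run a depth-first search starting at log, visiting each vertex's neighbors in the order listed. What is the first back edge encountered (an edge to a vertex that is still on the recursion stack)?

ast->sched

DFS from log (visiting each vertex's neighbors in the order listed); mark gray on enter, black on exit:
log gray
  auth gray
    sched gray
      ast gray
        ast→sched: sched is gray → back edge
First back edge: ast → sched.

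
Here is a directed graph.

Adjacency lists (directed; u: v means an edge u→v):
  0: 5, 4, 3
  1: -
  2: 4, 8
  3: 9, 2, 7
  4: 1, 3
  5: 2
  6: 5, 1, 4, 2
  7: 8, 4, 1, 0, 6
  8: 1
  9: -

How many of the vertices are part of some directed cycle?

A vertex is on a directed cycle iff it belongs to a strongly connected component of size ≥ 2 (or has a self-loop).
The vertices on cycles are {0, 2, 3, 4, 5, 6, 7} — 7 in total.

7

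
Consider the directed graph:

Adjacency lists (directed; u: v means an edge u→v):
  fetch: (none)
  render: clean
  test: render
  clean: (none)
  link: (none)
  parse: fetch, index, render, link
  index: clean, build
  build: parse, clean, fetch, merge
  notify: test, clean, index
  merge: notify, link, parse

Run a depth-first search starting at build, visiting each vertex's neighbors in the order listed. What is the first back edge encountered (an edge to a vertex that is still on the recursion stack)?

index->build

DFS from build (visiting each vertex's neighbors in the order listed); mark gray on enter, black on exit:
build gray
  parse gray
    fetch gray
    fetch black
    index gray
      clean gray
      clean black
      index→build: build is gray → back edge
First back edge: index → build.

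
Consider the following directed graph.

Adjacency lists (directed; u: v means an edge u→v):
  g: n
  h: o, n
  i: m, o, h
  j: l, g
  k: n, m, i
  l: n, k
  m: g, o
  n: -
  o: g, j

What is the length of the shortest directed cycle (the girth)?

5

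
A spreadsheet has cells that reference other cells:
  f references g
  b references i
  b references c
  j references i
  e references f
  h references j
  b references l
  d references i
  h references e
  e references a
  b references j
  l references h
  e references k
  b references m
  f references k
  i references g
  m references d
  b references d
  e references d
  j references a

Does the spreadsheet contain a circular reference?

DFS with white/gray/black marking, starting from m:
m gray
  d gray
    i gray
      g gray
      g black
    i black
  d black
m black
f gray
  f→g: g black — skip
  k gray
  k black
f black
b gray
  b→d: d black — skip
  j gray
    a gray
    a black
    j→i: i black — skip
  j black
  l gray
    h gray
      h→j: j black — skip
      e gray
        e→k: k black — skip
        e→d: d black — skip
        e→a: a black — skip
        e→f: f black — skip
      e black
    h black
  l black
  b→m: m black — skip
  c gray
  c black
  b→i: i black — skip
b black
Every edge goes to a white or black vertex — no back edge, so the graph is acyclic.

No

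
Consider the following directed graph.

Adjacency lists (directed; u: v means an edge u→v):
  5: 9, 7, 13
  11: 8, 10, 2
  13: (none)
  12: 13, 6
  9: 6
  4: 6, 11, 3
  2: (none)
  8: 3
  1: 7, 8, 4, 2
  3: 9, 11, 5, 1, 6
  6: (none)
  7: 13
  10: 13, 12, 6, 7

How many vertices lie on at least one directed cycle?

5

A vertex is on a directed cycle iff it belongs to a strongly connected component of size ≥ 2 (or has a self-loop).
The vertices on cycles are {1, 3, 4, 8, 11} — 5 in total.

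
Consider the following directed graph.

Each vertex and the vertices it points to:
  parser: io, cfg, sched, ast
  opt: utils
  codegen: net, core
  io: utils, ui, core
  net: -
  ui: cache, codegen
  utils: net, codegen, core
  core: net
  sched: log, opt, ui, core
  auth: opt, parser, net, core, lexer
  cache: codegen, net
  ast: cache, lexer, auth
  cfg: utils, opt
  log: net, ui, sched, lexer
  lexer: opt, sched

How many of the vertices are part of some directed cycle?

6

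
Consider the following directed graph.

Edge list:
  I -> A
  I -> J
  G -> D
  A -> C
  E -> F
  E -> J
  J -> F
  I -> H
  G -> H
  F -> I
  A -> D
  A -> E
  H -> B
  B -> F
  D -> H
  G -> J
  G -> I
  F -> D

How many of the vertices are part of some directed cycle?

A vertex is on a directed cycle iff it belongs to a strongly connected component of size ≥ 2 (or has a self-loop).
The vertices on cycles are {A, B, D, E, F, H, I, J} — 8 in total.

8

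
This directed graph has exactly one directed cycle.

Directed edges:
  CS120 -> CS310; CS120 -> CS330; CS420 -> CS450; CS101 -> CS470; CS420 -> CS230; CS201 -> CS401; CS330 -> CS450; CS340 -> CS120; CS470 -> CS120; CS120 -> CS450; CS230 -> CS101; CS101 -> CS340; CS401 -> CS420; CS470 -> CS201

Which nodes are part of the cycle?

CS101, CS201, CS230, CS401, CS420, CS470

DFS with gray/black marking from CS101:
CS101 gray
  CS340 gray
    CS120 gray
      CS450 gray
      CS450 black
      CS310 gray
      CS310 black
      CS330 gray
        CS330→CS450: CS450 black — skip
      CS330 black
    CS120 black
  CS340 black
  CS470 gray
    CS470→CS120: CS120 black — skip
    CS201 gray
      CS401 gray
        CS420 gray
          CS230 gray
            CS230→CS101: CS101 is gray → back edge
Back edge closes the cycle CS101 → CS470 → CS201 → CS401 → CS420 → CS230 → CS101; its vertices are {CS101, CS201, CS230, CS401, CS420, CS470}.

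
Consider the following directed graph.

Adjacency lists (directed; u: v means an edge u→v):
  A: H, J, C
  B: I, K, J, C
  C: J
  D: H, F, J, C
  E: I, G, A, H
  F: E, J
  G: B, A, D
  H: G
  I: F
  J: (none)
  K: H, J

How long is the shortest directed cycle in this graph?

3

For each vertex v, BFS finds the shortest path from v back to v.
The shortest such closed walk is E → I → F → E, length 3.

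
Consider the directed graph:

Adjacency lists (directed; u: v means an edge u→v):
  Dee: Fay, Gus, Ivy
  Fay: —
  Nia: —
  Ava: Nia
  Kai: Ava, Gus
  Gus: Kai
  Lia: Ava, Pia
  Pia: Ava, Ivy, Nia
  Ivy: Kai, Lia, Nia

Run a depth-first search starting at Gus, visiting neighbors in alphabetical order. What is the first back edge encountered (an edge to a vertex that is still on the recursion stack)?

DFS from Gus (visiting neighbors in alphabetical order); mark gray on enter, black on exit:
Gus gray
  Kai gray
    Ava gray
      Nia gray
      Nia black
    Ava black
    Kai→Gus: Gus is gray → back edge
First back edge: Kai → Gus.

Kai->Gus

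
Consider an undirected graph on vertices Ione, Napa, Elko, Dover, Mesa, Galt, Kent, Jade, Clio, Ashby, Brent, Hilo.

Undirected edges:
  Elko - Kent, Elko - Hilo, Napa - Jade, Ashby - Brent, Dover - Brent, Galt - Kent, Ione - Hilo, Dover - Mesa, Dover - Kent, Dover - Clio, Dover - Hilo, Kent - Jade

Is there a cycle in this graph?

Yes

DFS, tracking each vertex's parent; an edge to a visited non-parent vertex closes a cycle.
Start from Kent:
visit Kent (parent –)
  visit Jade (parent Kent)
    Jade–Kent: parent, skip
    visit Napa (parent Jade)
      Napa–Jade: parent, skip
  visit Galt (parent Kent)
    Galt–Kent: parent, skip
  visit Dover (parent Kent)
    visit Clio (parent Dover)
      Clio–Dover: parent, skip
    visit Mesa (parent Dover)
      Mesa–Dover: parent, skip
    visit Hilo (parent Dover)
      visit Ione (parent Hilo)
        Ione–Hilo: parent, skip
      visit Elko (parent Hilo)
        Elko–Hilo: parent, skip
        Elko–Kent: Kent visited and ≠ parent → cycle
Cycle: Kent – Dover – Hilo – Elko – Kent.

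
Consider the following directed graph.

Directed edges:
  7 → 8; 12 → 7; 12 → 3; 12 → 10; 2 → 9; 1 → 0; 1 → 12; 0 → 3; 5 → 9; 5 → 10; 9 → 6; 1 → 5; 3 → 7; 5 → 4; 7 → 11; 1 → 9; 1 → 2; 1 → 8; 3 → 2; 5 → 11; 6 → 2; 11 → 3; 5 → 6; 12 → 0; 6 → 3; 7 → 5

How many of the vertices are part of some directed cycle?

7

A vertex is on a directed cycle iff it belongs to a strongly connected component of size ≥ 2 (or has a self-loop).
The vertices on cycles are {2, 3, 5, 6, 7, 9, 11} — 7 in total.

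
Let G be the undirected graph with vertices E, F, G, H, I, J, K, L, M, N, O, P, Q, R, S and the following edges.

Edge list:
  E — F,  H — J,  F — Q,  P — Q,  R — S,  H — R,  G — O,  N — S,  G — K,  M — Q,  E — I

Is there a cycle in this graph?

No

DFS, tracking each vertex's parent; an edge to a visited non-parent vertex closes a cycle.
Start from E:
visit E (parent –)
  visit I (parent E)
    I–E: parent, skip
  visit F (parent E)
    visit Q (parent F)
      Q–F: parent, skip
      visit M (parent Q)
        M–Q: parent, skip
      visit P (parent Q)
        P–Q: parent, skip
    F–E: parent, skip
visit G (parent –)
  visit K (parent G)
    K–G: parent, skip
  visit O (parent G)
    O–G: parent, skip
visit H (parent –)
  visit R (parent H)
    R–H: parent, skip
    visit S (parent R)
      S–R: parent, skip
      visit N (parent S)
        N–S: parent, skip
  visit J (parent H)
    J–H: parent, skip
visit L (parent –)
No non-parent visited neighbor found — the graph is a forest.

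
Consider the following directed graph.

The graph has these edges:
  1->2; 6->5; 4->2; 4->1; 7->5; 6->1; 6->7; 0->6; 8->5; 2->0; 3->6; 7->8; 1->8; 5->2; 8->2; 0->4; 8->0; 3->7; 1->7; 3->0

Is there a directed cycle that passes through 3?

3 lies on a cycle iff there is a path from 3 back to itself.
Exploring from 3, it never reaches itself; equivalently, its strongly connected component is a singleton.

No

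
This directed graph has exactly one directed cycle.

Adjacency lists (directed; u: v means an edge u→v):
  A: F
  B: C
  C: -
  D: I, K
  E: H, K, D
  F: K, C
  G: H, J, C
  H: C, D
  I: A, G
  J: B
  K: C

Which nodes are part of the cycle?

DFS with gray/black marking from D:
D gray
  I gray
    A gray
      F gray
        K gray
          C gray
          C black
        K black
        F→C: C black — skip
      F black
    A black
    G gray
      H gray
        H→C: C black — skip
        H→D: D is gray → back edge
Back edge closes the cycle D → I → G → H → D; its vertices are {D, G, H, I}.

D, G, H, I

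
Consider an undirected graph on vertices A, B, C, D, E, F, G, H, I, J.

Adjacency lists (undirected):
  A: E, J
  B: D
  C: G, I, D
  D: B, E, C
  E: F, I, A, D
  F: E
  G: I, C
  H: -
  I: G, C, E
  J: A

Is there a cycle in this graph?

Yes

DFS, tracking each vertex's parent; an edge to a visited non-parent vertex closes a cycle.
Start from G:
visit G (parent –)
  visit I (parent G)
    I–G: parent, skip
    visit C (parent I)
      C–G: G visited and ≠ parent → cycle
Cycle: G – I – C – G.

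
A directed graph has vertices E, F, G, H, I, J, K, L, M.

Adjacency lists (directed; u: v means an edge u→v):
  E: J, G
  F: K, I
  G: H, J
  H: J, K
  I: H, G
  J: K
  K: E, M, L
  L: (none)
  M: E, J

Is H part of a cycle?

Yes

H is on a cycle iff H can reach itself via ≥1 edge.
H → K → E → G → H — yes.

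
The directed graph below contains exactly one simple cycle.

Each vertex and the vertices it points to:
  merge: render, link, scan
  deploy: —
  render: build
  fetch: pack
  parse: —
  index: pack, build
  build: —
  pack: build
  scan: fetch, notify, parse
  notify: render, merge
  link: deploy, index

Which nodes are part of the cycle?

DFS with gray/black marking from merge:
merge gray
  render gray
    build gray
    build black
  render black
  link gray
    deploy gray
    deploy black
    index gray
      pack gray
        pack→build: build black — skip
      pack black
      index→build: build black — skip
    index black
  link black
  scan gray
    fetch gray
      fetch→pack: pack black — skip
    fetch black
    notify gray
      notify→render: render black — skip
      notify→merge: merge is gray → back edge
Back edge closes the cycle merge → scan → notify → merge; its vertices are {scan, merge, notify}.

scan, merge, notify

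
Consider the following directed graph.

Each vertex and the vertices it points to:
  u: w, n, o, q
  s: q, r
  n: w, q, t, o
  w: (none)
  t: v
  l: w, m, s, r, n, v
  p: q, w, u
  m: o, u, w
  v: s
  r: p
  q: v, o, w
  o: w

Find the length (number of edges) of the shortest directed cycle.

3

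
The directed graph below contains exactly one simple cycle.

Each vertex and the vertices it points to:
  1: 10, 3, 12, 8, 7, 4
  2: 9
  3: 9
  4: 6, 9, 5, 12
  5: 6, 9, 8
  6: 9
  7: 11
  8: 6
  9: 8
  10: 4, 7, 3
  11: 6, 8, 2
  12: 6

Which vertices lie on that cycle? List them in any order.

6, 8, 9

DFS with gray/black marking from 8:
8 gray
  6 gray
    9 gray
      9→8: 8 is gray → back edge
Back edge closes the cycle 8 → 6 → 9 → 8; its vertices are {6, 8, 9}.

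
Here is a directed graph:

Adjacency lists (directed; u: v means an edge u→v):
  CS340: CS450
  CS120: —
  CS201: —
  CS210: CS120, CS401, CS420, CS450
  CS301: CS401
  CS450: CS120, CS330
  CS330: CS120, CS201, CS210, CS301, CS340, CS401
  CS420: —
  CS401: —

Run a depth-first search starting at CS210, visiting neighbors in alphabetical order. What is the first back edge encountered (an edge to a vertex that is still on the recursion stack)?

CS330->CS210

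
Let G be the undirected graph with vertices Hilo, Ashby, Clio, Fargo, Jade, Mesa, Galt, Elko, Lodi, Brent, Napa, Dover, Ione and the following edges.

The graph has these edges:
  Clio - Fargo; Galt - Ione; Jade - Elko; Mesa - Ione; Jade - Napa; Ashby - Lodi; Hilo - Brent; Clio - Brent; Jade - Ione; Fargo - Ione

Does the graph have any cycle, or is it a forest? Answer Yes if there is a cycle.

DFS, tracking each vertex's parent; an edge to a visited non-parent vertex closes a cycle.
Start from Napa:
visit Napa (parent –)
  visit Jade (parent Napa)
    visit Ione (parent Jade)
      visit Fargo (parent Ione)
        Fargo–Ione: parent, skip
        visit Clio (parent Fargo)
          visit Brent (parent Clio)
            visit Hilo (parent Brent)
              Hilo–Brent: parent, skip
            Brent–Clio: parent, skip
          Clio–Fargo: parent, skip
      visit Mesa (parent Ione)
        Mesa–Ione: parent, skip
      Ione–Jade: parent, skip
      visit Galt (parent Ione)
        Galt–Ione: parent, skip
    Jade–Napa: parent, skip
    visit Elko (parent Jade)
      Elko–Jade: parent, skip
visit Ashby (parent –)
  visit Lodi (parent Ashby)
    Lodi–Ashby: parent, skip
visit Dover (parent –)
No non-parent visited neighbor found — the graph is a forest.

No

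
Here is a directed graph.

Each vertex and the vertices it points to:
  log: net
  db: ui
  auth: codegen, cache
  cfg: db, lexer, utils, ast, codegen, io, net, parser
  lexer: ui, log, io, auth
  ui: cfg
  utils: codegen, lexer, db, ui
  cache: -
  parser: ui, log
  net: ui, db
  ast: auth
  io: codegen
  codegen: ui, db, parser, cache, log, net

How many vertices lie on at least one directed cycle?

A vertex is on a directed cycle iff it belongs to a strongly connected component of size ≥ 2 (or has a self-loop).
The vertices on cycles are {db, io, ui, ast, cfg, log, net, auth, lexer, utils, parser, codegen} — 12 in total.

12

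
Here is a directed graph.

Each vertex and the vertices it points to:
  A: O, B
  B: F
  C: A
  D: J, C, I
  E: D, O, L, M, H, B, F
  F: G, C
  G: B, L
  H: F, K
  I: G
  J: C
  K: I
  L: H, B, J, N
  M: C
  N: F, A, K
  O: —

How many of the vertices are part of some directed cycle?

A vertex is on a directed cycle iff it belongs to a strongly connected component of size ≥ 2 (or has a self-loop).
The vertices on cycles are {A, B, C, F, G, H, I, J, K, L, N} — 11 in total.

11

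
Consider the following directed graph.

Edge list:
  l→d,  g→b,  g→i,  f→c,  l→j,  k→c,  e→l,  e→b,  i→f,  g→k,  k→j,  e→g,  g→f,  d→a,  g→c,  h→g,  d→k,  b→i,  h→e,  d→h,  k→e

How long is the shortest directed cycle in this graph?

For each vertex v, BFS finds the shortest path from v back to v.
The shortest such closed walk is e → g → k → e, length 3.

3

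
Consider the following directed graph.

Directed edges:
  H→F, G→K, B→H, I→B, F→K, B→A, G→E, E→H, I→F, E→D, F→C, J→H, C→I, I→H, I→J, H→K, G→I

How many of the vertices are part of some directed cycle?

A vertex is on a directed cycle iff it belongs to a strongly connected component of size ≥ 2 (or has a self-loop).
The vertices on cycles are {B, C, F, H, I, J} — 6 in total.

6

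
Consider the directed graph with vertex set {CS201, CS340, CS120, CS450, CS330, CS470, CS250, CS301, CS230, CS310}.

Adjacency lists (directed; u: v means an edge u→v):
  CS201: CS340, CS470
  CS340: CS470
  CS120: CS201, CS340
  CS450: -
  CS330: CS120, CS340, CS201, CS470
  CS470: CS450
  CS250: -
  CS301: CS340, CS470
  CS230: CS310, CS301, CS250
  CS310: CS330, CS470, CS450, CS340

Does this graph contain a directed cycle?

No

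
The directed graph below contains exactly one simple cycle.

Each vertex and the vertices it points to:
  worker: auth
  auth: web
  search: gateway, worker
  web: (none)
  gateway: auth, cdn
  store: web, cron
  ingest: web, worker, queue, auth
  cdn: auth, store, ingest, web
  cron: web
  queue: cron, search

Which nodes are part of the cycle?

DFS with gray/black marking from cdn:
cdn gray
  auth gray
    web gray
    web black
  auth black
  store gray
    store→web: web black — skip
    cron gray
      cron→web: web black — skip
    cron black
  store black
  ingest gray
    ingest→web: web black — skip
    worker gray
      worker→auth: auth black — skip
    worker black
    queue gray
      queue→cron: cron black — skip
      search gray
        gateway gray
          gateway→auth: auth black — skip
          gateway→cdn: cdn is gray → back edge
Back edge closes the cycle cdn → ingest → queue → search → gateway → cdn; its vertices are {cdn, queue, ingest, search, gateway}.

cdn, queue, ingest, search, gateway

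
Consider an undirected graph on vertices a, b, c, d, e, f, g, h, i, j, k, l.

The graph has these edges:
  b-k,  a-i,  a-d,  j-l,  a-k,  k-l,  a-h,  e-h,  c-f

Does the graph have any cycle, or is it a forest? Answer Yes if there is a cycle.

DFS, tracking each vertex's parent; an edge to a visited non-parent vertex closes a cycle.
Start from e:
visit e (parent –)
  visit h (parent e)
    h–e: parent, skip
    visit a (parent h)
      visit i (parent a)
        i–a: parent, skip
      a–h: parent, skip
      visit d (parent a)
        d–a: parent, skip
      visit k (parent a)
        k–a: parent, skip
        visit b (parent k)
          b–k: parent, skip
        visit l (parent k)
          visit j (parent l)
            j–l: parent, skip
          l–k: parent, skip
visit c (parent –)
  visit f (parent c)
    f–c: parent, skip
visit g (parent –)
No non-parent visited neighbor found — the graph is a forest.

No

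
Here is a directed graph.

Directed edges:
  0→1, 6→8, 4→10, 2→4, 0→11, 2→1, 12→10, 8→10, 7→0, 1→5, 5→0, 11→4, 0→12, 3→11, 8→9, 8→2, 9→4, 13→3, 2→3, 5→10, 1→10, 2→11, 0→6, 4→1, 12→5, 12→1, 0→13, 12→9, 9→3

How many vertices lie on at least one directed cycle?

12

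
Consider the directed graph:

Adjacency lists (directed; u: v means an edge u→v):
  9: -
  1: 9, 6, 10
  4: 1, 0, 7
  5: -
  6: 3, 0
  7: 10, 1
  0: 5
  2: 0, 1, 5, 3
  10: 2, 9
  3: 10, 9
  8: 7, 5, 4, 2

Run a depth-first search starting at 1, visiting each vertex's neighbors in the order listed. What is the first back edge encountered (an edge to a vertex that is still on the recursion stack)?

DFS from 1 (visiting each vertex's neighbors in the order listed); mark gray on enter, black on exit:
1 gray
  9 gray
  9 black
  6 gray
    3 gray
      10 gray
        2 gray
          0 gray
            5 gray
            5 black
          0 black
          2→1: 1 is gray → back edge
First back edge: 2 → 1.

2→1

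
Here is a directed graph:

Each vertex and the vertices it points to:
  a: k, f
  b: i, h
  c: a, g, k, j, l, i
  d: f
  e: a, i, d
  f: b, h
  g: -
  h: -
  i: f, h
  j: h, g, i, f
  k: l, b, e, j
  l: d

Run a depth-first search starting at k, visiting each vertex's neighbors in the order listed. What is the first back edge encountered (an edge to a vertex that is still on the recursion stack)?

DFS from k (visiting each vertex's neighbors in the order listed); mark gray on enter, black on exit:
k gray
  l gray
    d gray
      f gray
        b gray
          i gray
            i→f: f is gray → back edge
First back edge: i → f.

i->f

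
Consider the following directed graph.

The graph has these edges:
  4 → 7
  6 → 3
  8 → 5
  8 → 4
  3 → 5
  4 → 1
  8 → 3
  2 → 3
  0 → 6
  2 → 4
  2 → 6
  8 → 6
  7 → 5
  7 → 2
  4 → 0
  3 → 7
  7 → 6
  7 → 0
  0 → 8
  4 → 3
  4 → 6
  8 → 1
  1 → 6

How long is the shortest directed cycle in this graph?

3

For each vertex v, BFS finds the shortest path from v back to v.
The shortest such closed walk is 4 → 0 → 8 → 4, length 3.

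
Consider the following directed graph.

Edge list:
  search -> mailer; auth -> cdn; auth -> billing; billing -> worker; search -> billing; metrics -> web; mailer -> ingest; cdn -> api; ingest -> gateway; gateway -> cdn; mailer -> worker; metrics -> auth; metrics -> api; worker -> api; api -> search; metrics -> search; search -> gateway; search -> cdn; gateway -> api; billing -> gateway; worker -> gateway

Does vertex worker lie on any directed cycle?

worker is on a cycle iff worker can reach itself via ≥1 edge.
worker → api → search → mailer → worker — yes.

Yes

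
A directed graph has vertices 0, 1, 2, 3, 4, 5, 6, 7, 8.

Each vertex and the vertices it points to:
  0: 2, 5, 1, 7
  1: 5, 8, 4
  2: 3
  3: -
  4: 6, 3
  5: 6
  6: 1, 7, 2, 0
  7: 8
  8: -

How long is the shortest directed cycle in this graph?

3

For each vertex v, BFS finds the shortest path from v back to v.
The shortest such closed walk is 6 → 0 → 5 → 6, length 3.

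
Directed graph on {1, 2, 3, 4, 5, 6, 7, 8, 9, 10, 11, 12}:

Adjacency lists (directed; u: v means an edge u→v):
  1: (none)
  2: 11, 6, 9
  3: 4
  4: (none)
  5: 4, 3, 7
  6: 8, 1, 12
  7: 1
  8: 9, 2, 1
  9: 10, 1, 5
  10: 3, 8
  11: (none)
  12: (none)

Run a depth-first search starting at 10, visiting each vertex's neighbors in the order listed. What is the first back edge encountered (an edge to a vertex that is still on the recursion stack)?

DFS from 10 (visiting each vertex's neighbors in the order listed); mark gray on enter, black on exit:
10 gray
  3 gray
    4 gray
    4 black
  3 black
  8 gray
    9 gray
      9→10: 10 is gray → back edge
First back edge: 9 → 10.

9→10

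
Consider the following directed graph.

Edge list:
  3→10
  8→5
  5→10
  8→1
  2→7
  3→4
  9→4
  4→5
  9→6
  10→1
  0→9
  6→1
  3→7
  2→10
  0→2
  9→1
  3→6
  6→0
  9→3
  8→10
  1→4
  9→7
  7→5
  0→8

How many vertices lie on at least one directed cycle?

8

A vertex is on a directed cycle iff it belongs to a strongly connected component of size ≥ 2 (or has a self-loop).
The vertices on cycles are {0, 1, 3, 4, 5, 6, 9, 10} — 8 in total.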